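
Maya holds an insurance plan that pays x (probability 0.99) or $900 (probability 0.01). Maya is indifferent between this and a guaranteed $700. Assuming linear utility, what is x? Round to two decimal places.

0.99·x + 0.01·900 = 700
0.99·x = 700 − 9 = 691
x = 691 / 0.99 = 697.9798

x = $697.98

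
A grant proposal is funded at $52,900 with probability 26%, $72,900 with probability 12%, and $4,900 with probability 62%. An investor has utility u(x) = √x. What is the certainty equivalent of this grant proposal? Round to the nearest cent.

E[u] = 0.26·√52900 + 0.12·√72900 + 0.62·√4900 = 0.26·230 + 0.12·270 + 0.62·70 = 135.6
CE = (135.6)² = 18387.36

$18,387.36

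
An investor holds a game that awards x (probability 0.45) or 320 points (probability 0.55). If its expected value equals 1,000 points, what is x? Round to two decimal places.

x = 1831.11 points

0.45·x + 0.55·320 = 1000
0.45·x = 1000 − 176 = 824
x = 824 / 0.45 = 1831.1111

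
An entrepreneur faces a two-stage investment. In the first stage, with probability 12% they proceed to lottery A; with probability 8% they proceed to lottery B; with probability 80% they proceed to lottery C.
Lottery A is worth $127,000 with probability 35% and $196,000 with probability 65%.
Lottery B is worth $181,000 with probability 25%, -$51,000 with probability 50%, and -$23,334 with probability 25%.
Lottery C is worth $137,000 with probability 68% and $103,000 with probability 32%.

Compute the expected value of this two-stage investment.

EV(A) = 0.35 × 127000 + 0.65 × 196000 = 44450 + 127400 = 171850
EV(B) = 0.25 × 181000 + 0.5 × (-51000) + 0.25 × (-23334) = 45250 − 25500 − 5833.5 = 13916.5
EV(C) = 0.68 × 137000 + 0.32 × 103000 = 93160 + 32960 = 126120
Overall = 0.12 × 171850 + 0.08 × 13916.5 + 0.8 × 126120 = 20622 + 1113.32 + 100896 = 122631.32

$122,631.32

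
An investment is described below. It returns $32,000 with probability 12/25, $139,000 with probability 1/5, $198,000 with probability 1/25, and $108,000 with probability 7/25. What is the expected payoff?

$81,320

EV = 12/25 × 32000 + 1/5 × 139000 + 1/25 × 198000 + 7/25 × 108000 = 15360 + 27800 + 7920 + 30240 = 81320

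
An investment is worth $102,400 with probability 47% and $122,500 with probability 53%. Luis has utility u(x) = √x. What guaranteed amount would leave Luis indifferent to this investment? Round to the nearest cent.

E[u] = 0.47·√102400 + 0.53·√122500 = 0.47·320 + 0.53·350 = 335.9
CE = (335.9)² = 112828.81

$112,828.81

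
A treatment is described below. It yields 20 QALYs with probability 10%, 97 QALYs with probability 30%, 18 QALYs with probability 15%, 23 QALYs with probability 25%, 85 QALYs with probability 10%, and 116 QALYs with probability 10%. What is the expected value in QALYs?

EV = 0.1 × 20 + 0.3 × 97 + 0.15 × 18 + 0.25 × 23 + 0.1 × 85 + 0.1 × 116 = 2 + 29.1 + 2.7 + 5.75 + 8.5 + 11.6 = 59.65

59.65 QALYs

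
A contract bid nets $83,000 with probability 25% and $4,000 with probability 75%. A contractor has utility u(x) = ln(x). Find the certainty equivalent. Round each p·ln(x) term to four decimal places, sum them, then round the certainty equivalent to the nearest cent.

E[u] = 0.25·ln(83000) + 0.75·ln(4000) = 2.8316 + 6.2205 = 9.0521
CE = e^9.0521 ≈ 8536.45

$8,536.45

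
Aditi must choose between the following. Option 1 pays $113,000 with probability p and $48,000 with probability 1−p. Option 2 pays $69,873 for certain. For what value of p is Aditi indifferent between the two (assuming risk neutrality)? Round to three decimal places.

p = 0.337

p·113000 + (1−p)·48000 = 69873
65000p + 48000 = 69873
p = (69873 − 48000) / 65000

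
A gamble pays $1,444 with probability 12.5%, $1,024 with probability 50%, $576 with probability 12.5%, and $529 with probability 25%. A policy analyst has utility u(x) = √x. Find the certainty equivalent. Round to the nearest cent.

$870.25

E[u] = 0.125·√1444 + 0.5·√1024 + 0.125·√576 + 0.25·√529 = 0.125·38 + 0.5·32 + 0.125·24 + 0.25·23 = 29.5
CE = (29.5)² = 870.25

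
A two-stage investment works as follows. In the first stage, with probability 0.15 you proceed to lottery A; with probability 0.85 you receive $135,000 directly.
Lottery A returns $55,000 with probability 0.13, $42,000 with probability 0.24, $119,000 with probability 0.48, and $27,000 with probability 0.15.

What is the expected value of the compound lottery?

$126,510

EV(A) = 0.13 × 55000 + 0.24 × 42000 + 0.48 × 119000 + 0.15 × 27000 = 7150 + 10080 + 57120 + 4050 = 78400
Branch B: 135000 (certain)
Overall = 0.15 × 78400 + 0.85 × 135000 = 11760 + 114750 = 126510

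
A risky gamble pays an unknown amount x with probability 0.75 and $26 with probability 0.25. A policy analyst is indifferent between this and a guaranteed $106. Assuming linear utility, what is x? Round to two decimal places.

x = $132.67

0.75·x + 0.25·26 = 106
0.75·x = 106 − 6.5 = 99.5
x = 99.5 / 0.75 = 132.6667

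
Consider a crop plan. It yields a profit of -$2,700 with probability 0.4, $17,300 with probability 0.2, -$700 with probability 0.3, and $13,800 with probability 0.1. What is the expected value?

$3,550

EV = 0.4 × (-2700) + 0.2 × 17300 + 0.3 × (-700) + 0.1 × 13800 = -1080 + 3460 − 210 + 1380 = 3550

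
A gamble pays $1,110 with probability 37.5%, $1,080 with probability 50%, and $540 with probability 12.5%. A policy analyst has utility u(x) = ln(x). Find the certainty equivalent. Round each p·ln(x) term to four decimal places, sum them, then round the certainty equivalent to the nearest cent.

$1,000.54

E[u] = 0.375·ln(1110) + 0.5·ln(1080) + 0.125·ln(540) = 2.6295 + 3.4924 + 0.7864 = 6.9083
CE = e^6.9083 ≈ 1000.54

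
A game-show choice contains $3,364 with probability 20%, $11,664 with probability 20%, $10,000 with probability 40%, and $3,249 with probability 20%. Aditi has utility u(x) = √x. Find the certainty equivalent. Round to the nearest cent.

$7,157.16

E[u] = 0.2·√3364 + 0.2·√11664 + 0.4·√10000 + 0.2·√3249 = 0.2·58 + 0.2·108 + 0.4·100 + 0.2·57 = 84.6
CE = (84.6)² = 7157.16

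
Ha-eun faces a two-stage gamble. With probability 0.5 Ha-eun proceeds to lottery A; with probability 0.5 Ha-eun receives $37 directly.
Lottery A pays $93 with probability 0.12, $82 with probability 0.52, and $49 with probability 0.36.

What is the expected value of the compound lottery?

$54.22

EV(A) = 0.12 × 93 + 0.52 × 82 + 0.36 × 49 = 11.16 + 42.64 + 17.64 = 71.44
Branch B: 37 (certain)
Overall = 0.5 × 71.44 + 0.5 × 37 = 35.72 + 18.5 = 54.22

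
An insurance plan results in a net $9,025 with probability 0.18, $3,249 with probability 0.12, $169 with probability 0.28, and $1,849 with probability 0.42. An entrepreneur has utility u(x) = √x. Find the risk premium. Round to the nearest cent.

$755.27

E[u] = 0.18·√9025 + 0.12·√3249 + 0.28·√169 + 0.42·√1849 = 0.18·95 + 0.12·57 + 0.28·13 + 0.42·43 = 45.64
CE = (45.64)² = 2083.0096
Risk premium = EV − CE = 2838.28 − 2083.0096 = 755.2704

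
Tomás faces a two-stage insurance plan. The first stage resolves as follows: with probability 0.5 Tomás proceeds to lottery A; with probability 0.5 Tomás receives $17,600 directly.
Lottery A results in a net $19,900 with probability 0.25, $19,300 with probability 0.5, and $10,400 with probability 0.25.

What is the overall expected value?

EV(A) = 0.25 × 19900 + 0.5 × 19300 + 0.25 × 10400 = 4975 + 9650 + 2600 = 17225
Branch B: 17600 (certain)
Overall = 0.5 × 17225 + 0.5 × 17600 = 8612.5 + 8800 = 17412.5

$17,412.50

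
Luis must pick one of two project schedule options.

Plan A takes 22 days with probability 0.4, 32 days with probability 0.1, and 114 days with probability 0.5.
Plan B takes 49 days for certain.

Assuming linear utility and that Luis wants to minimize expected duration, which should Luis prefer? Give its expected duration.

Plan B (49 days)

Plan A = 0.4 × 22 + 0.1 × 32 + 0.5 × 114 = 8.8 + 3.2 + 57 = 69
Plan B: 49 (certain)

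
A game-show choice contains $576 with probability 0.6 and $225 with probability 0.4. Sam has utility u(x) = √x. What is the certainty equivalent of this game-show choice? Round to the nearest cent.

E[u] = 0.6·√576 + 0.4·√225 = 0.6·24 + 0.4·15 = 20.4
CE = (20.4)² = 416.16

$416.16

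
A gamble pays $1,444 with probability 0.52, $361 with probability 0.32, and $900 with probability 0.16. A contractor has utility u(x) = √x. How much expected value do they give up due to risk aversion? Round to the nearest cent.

E[u] = 0.52·√1444 + 0.32·√361 + 0.16·√900 = 0.52·38 + 0.32·19 + 0.16·30 = 30.64
CE = (30.64)² = 938.8096
Risk premium = EV − CE = 1010.4 − 938.8096 = 71.5904

$71.59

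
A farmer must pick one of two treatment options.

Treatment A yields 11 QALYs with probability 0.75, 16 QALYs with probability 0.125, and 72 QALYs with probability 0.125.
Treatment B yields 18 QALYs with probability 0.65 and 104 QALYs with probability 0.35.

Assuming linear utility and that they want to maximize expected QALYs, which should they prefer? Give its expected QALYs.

Treatment A = 0.75 × 11 + 0.125 × 16 + 0.125 × 72 = 8.25 + 2 + 9 = 19.25
Treatment B = 0.65 × 18 + 0.35 × 104 = 11.7 + 36.4 = 48.1

Treatment B (48.1 QALYs)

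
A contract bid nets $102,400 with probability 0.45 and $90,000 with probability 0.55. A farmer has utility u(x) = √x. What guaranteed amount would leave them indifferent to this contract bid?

E[u] = 0.45·√102400 + 0.55·√90000 = 0.45·320 + 0.55·300 = 309
CE = (309)² = 95481

$95,481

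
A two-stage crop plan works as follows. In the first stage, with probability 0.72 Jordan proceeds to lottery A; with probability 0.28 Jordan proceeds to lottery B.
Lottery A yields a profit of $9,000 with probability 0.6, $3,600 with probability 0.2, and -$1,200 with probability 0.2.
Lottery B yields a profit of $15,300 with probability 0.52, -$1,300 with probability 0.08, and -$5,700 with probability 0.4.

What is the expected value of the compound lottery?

$5,793.76

EV(A) = 0.6 × 9000 + 0.2 × 3600 + 0.2 × (-1200) = 5400 + 720 − 240 = 5880
EV(B) = 0.52 × 15300 + 0.08 × (-1300) + 0.4 × (-5700) = 7956 − 104 − 2280 = 5572
Overall = 0.72 × 5880 + 0.28 × 5572 = 4233.6 + 1560.16 = 5793.76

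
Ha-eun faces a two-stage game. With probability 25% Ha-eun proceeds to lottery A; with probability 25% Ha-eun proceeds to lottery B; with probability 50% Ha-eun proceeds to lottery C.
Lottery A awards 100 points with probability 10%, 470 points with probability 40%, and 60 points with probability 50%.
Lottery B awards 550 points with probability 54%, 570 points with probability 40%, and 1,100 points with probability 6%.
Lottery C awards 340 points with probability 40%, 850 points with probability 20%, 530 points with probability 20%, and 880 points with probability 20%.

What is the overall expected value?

498.75 points

EV(A) = 0.1 × 100 + 0.4 × 470 + 0.5 × 60 = 10 + 188 + 30 = 228
EV(B) = 0.54 × 550 + 0.4 × 570 + 0.06 × 1100 = 297 + 228 + 66 = 591
EV(C) = 0.4 × 340 + 0.2 × 850 + 0.2 × 530 + 0.2 × 880 = 136 + 170 + 106 + 176 = 588
Overall = 0.25 × 228 + 0.25 × 591 + 0.5 × 588 = 57 + 147.75 + 294 = 498.75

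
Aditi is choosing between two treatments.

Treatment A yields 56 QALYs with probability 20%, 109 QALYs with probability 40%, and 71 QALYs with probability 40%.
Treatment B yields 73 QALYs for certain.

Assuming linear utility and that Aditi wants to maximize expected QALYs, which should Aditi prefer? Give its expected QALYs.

Treatment A = 0.2 × 56 + 0.4 × 109 + 0.4 × 71 = 11.2 + 43.6 + 28.4 = 83.2
Treatment B: 73 (certain)

Treatment A (83.2 QALYs)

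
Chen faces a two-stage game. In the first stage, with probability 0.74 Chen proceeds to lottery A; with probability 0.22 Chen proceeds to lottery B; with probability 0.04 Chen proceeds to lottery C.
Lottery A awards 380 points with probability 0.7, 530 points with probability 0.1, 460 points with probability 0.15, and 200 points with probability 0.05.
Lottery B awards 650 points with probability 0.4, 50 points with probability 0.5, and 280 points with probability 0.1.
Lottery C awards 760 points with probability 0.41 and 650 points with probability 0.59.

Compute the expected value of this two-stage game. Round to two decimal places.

EV(A) = 0.7 × 380 + 0.1 × 530 + 0.15 × 460 + 0.05 × 200 = 266 + 53 + 69 + 10 = 398
EV(B) = 0.4 × 650 + 0.5 × 50 + 0.1 × 280 = 260 + 25 + 28 = 313
EV(C) = 0.41 × 760 + 0.59 × 650 = 311.6 + 383.5 = 695.1
Overall = 0.74 × 398 + 0.22 × 313 + 0.04 × 695.1 = 294.52 + 68.86 + 27.804 = 391.184

391.18 points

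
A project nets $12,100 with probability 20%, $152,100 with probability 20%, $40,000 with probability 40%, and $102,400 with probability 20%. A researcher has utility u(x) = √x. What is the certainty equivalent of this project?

E[u] = 0.2·√12100 + 0.2·√152100 + 0.4·√40000 + 0.2·√102400 = 0.2·110 + 0.2·390 + 0.4·200 + 0.2·320 = 244
CE = (244)² = 59536

$59,536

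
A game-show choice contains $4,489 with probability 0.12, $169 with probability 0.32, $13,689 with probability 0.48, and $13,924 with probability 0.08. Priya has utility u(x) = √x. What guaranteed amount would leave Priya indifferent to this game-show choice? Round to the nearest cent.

E[u] = 0.12·√4489 + 0.32·√169 + 0.48·√13689 + 0.08·√13924 = 0.12·67 + 0.32·13 + 0.48·117 + 0.08·118 = 77.8
CE = (77.8)² = 6052.84

$6,052.84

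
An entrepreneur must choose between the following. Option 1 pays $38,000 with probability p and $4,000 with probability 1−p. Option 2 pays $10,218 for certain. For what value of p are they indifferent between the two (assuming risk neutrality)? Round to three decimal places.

p·38000 + (1−p)·4000 = 10218
34000p + 4000 = 10218
p = (10218 − 4000) / 34000

p = 0.183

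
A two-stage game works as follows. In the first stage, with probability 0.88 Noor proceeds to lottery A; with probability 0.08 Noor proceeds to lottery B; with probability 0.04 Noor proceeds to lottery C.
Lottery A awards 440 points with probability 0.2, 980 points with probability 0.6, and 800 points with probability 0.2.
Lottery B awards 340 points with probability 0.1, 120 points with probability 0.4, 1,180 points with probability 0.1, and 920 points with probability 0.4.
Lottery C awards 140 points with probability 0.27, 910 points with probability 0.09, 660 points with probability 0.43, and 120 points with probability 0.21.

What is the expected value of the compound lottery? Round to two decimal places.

798.27 points

EV(A) = 0.2 × 440 + 0.6 × 980 + 0.2 × 800 = 88 + 588 + 160 = 836
EV(B) = 0.1 × 340 + 0.4 × 120 + 0.1 × 1180 + 0.4 × 920 = 34 + 48 + 118 + 368 = 568
EV(C) = 0.27 × 140 + 0.09 × 910 + 0.43 × 660 + 0.21 × 120 = 37.8 + 81.9 + 283.8 + 25.2 = 428.7
Overall = 0.88 × 836 + 0.08 × 568 + 0.04 × 428.7 = 735.68 + 45.44 + 17.148 = 798.268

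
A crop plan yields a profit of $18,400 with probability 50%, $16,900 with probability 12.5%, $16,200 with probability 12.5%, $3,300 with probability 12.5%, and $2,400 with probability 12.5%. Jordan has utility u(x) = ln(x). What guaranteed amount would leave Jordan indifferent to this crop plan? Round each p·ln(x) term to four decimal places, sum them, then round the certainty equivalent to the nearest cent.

E[u] = 0.5·ln(18400) + 0.125·ln(16900) + 0.125·ln(16200) + 0.125·ln(3300) + 0.125·ln(2400) = 4.9101 + 1.2169 + 1.2116 + 1.0127 + 0.9729 = 9.3242
CE = e^9.3242 ≈ 11205.95

$11,205.95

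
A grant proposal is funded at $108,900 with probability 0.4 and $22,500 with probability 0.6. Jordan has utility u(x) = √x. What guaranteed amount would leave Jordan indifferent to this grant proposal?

E[u] = 0.4·√108900 + 0.6·√22500 = 0.4·330 + 0.6·150 = 222
CE = (222)² = 49284

$49,284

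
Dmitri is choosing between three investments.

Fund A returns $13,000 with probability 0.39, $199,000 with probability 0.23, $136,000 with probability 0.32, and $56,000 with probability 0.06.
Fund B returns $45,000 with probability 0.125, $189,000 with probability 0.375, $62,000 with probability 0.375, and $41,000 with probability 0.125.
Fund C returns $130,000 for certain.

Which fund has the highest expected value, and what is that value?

Fund A = 0.39 × 13000 + 0.23 × 199000 + 0.32 × 136000 + 0.06 × 56000 = 5070 + 45770 + 43520 + 3360 = 97720
Fund B = 0.125 × 45000 + 0.375 × 189000 + 0.375 × 62000 + 0.125 × 41000 = 5625 + 70875 + 23250 + 5125 = 104875
Fund C: 130000 (certain)

Fund C ($130,000)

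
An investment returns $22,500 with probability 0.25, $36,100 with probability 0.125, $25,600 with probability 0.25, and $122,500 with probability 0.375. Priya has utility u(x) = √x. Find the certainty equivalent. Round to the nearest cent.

E[u] = 0.25·√22500 + 0.125·√36100 + 0.25·√25600 + 0.375·√122500 = 0.25·150 + 0.125·190 + 0.25·160 + 0.375·350 = 232.5
CE = (232.5)² = 54056.25

$54,056.25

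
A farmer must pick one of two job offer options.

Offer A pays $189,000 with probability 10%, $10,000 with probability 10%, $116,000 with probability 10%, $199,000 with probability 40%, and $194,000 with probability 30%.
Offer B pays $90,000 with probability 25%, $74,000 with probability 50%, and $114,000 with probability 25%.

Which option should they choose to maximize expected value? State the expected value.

Offer A ($169,300)

Offer A = 0.1 × 189000 + 0.1 × 10000 + 0.1 × 116000 + 0.4 × 199000 + 0.3 × 194000 = 18900 + 1000 + 11600 + 79600 + 58200 = 169300
Offer B = 0.25 × 90000 + 0.5 × 74000 + 0.25 × 114000 = 22500 + 37000 + 28500 = 88000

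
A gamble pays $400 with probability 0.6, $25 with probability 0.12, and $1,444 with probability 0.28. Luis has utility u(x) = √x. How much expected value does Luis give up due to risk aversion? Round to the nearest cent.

E[u] = 0.6·√400 + 0.12·√25 + 0.28·√1444 = 0.6·20 + 0.12·5 + 0.28·38 = 23.24
CE = (23.24)² = 540.0976
Risk premium = EV − CE = 647.32 − 540.0976 = 107.2224

$107.22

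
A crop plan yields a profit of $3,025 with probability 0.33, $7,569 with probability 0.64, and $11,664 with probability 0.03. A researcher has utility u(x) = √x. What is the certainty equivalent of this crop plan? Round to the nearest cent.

E[u] = 0.33·√3025 + 0.64·√7569 + 0.03·√11664 = 0.33·55 + 0.64·87 + 0.03·108 = 77.07
CE = (77.07)² = 5939.7849

$5,939.78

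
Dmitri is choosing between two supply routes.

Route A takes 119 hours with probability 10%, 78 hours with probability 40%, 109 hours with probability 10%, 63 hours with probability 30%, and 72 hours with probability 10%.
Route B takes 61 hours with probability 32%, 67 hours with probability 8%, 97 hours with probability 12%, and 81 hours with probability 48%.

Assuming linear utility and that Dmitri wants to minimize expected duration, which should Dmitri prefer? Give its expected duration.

Route A = 0.1 × 119 + 0.4 × 78 + 0.1 × 109 + 0.3 × 63 + 0.1 × 72 = 11.9 + 31.2 + 10.9 + 18.9 + 7.2 = 80.1
Route B = 0.32 × 61 + 0.08 × 67 + 0.12 × 97 + 0.48 × 81 = 19.52 + 5.36 + 11.64 + 38.88 = 75.4

Route B (75.4 hours)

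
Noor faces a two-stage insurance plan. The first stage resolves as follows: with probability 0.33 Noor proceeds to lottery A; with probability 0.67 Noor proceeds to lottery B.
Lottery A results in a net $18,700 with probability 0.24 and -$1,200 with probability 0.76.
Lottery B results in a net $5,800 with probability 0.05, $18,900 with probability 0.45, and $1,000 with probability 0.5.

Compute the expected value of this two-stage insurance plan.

EV(A) = 0.24 × 18700 + 0.76 × (-1200) = 4488 − 912 = 3576
EV(B) = 0.05 × 5800 + 0.45 × 18900 + 0.5 × 1000 = 290 + 8505 + 500 = 9295
Overall = 0.33 × 3576 + 0.67 × 9295 = 1180.08 + 6227.65 = 7407.73

$7,407.73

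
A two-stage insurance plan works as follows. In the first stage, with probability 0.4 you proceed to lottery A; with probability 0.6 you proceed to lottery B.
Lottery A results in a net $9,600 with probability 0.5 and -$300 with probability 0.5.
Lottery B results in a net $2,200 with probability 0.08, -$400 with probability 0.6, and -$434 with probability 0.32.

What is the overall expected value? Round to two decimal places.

$1,738.27

EV(A) = 0.5 × 9600 + 0.5 × (-300) = 4800 − 150 = 4650
EV(B) = 0.08 × 2200 + 0.6 × (-400) + 0.32 × (-434) = 176 − 240 − 138.88 = -202.88
Overall = 0.4 × 4650 + 0.6 × (-202.88) = 1860 − 121.728 = 1738.272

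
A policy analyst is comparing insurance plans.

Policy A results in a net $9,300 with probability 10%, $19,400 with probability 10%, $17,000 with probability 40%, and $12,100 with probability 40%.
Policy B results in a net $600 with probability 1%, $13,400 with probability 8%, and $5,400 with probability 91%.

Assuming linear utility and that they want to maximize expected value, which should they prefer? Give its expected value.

Policy A ($14,510)

Policy A = 0.1 × 9300 + 0.1 × 19400 + 0.4 × 17000 + 0.4 × 12100 = 930 + 1940 + 6800 + 4840 = 14510
Policy B = 0.01 × 600 + 0.08 × 13400 + 0.91 × 5400 = 6 + 1072 + 4914 = 5992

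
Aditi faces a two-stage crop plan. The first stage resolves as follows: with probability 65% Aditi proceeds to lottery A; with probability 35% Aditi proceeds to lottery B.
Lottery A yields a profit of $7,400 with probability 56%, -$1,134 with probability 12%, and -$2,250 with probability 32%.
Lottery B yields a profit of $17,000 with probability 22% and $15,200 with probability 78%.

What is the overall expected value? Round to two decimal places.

EV(A) = 0.56 × 7400 + 0.12 × (-1134) + 0.32 × (-2250) = 4144 − 136.08 − 720 = 3287.92
EV(B) = 0.22 × 17000 + 0.78 × 15200 = 3740 + 11856 = 15596
Overall = 0.65 × 3287.92 + 0.35 × 15596 = 2137.148 + 5458.6 = 7595.748

$7,595.75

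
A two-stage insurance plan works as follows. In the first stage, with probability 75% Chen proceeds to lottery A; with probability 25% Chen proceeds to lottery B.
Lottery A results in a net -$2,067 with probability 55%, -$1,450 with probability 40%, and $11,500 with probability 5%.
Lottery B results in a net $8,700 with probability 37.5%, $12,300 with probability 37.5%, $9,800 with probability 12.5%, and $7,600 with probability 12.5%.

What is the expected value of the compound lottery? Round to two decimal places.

EV(A) = 0.55 × (-2067) + 0.4 × (-1450) + 0.05 × 11500 = -1136.85 − 580 + 575 = -1141.85
EV(B) = 0.375 × 8700 + 0.375 × 12300 + 0.125 × 9800 + 0.125 × 7600 = 3262.5 + 4612.5 + 1225 + 950 = 10050
Overall = 0.75 × (-1141.85) + 0.25 × 10050 = -856.3875 + 2512.5 = 1656.1125

$1,656.11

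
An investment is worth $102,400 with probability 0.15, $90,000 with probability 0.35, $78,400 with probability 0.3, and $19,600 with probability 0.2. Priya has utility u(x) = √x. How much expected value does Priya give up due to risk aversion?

E[u] = 0.15·√102400 + 0.35·√90000 + 0.3·√78400 + 0.2·√19600 = 0.15·320 + 0.35·300 + 0.3·280 + 0.2·140 = 265
CE = (265)² = 70225
Risk premium = EV − CE = 74300 − 70225 = 4075

$4,075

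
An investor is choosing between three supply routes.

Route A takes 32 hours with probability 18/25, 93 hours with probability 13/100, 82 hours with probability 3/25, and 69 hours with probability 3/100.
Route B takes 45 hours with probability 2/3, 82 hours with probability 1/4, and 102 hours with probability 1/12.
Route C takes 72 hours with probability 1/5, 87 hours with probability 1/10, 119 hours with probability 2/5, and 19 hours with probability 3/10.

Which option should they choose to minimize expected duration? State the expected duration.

Route A (47.04 hours)

Route A = 18/25 × 32 + 13/100 × 93 + 3/25 × 82 + 3/100 × 69 = 23.04 + 12.09 + 9.84 + 2.07 = 47.04
Route B = 2/3 × 45 + 1/4 × 82 + 1/12 × 102 = 30 + 20.5 + 8.5 = 59
Route C = 1/5 × 72 + 1/10 × 87 + 2/5 × 119 + 3/10 × 19 = 14.4 + 8.7 + 47.6 + 5.7 = 76.4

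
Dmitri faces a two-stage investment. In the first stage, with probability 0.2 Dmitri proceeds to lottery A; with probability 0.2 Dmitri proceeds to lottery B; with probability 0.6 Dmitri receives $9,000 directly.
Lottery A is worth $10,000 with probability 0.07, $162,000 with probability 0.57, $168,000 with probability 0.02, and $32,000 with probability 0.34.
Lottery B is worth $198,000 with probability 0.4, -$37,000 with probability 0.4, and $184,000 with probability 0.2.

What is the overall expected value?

EV(A) = 0.07 × 10000 + 0.57 × 162000 + 0.02 × 168000 + 0.34 × 32000 = 700 + 92340 + 3360 + 10880 = 107280
EV(B) = 0.4 × 198000 + 0.4 × (-37000) + 0.2 × 184000 = 79200 − 14800 + 36800 = 101200
Branch C: 9000 (certain)
Overall = 0.2 × 107280 + 0.2 × 101200 + 0.6 × 9000 = 21456 + 20240 + 5400 = 47096

$47,096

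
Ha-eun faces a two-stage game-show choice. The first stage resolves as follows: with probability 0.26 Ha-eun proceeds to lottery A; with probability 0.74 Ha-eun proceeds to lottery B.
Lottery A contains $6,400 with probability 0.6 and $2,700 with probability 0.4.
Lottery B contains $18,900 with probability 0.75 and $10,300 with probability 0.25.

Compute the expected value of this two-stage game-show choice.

EV(A) = 0.6 × 6400 + 0.4 × 2700 = 3840 + 1080 = 4920
EV(B) = 0.75 × 18900 + 0.25 × 10300 = 14175 + 2575 = 16750
Overall = 0.26 × 4920 + 0.74 × 16750 = 1279.2 + 12395 = 13674.2

$13,674.20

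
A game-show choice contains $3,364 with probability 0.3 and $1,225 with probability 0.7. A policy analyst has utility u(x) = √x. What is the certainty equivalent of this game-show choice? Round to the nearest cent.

E[u] = 0.3·√3364 + 0.7·√1225 = 0.3·58 + 0.7·35 = 41.9
CE = (41.9)² = 1755.61

$1,755.61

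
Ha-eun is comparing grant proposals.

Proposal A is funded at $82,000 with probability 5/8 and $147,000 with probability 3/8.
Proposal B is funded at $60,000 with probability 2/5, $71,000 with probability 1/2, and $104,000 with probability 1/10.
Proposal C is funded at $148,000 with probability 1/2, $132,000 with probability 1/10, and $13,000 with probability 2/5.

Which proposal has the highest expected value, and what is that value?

Proposal A ($106,375)

Proposal A = 5/8 × 82000 + 3/8 × 147000 = 51250 + 55125 = 106375
Proposal B = 2/5 × 60000 + 1/2 × 71000 + 1/10 × 104000 = 24000 + 35500 + 10400 = 69900
Proposal C = 1/2 × 148000 + 1/10 × 132000 + 2/5 × 13000 = 74000 + 13200 + 5200 = 92400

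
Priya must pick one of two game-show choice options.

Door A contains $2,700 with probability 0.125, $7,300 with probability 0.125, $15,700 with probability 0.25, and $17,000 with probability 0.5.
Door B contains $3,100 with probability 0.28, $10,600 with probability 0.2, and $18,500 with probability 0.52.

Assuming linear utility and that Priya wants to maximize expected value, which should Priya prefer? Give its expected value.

Door A = 0.125 × 2700 + 0.125 × 7300 + 0.25 × 15700 + 0.5 × 17000 = 337.5 + 912.5 + 3925 + 8500 = 13675
Door B = 0.28 × 3100 + 0.2 × 10600 + 0.52 × 18500 = 868 + 2120 + 9620 = 12608

Door A ($13,675)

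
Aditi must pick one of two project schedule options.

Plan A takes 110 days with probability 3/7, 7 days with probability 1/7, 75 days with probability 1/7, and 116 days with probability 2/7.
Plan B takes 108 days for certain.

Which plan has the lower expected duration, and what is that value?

Plan A (92 days)

Plan A = 3/7 × 110 + 1/7 × 7 + 1/7 × 75 + 2/7 × 116 = 47.1429 + 1 + 10.7143 + 33.1429 = 92
Plan B: 108 (certain)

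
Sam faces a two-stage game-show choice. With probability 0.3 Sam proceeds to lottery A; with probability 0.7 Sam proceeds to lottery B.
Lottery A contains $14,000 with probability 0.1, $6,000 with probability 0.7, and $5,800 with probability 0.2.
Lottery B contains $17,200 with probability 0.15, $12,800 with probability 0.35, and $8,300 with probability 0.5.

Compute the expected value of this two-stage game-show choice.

EV(A) = 0.1 × 14000 + 0.7 × 6000 + 0.2 × 5800 = 1400 + 4200 + 1160 = 6760
EV(B) = 0.15 × 17200 + 0.35 × 12800 + 0.5 × 8300 = 2580 + 4480 + 4150 = 11210
Overall = 0.3 × 6760 + 0.7 × 11210 = 2028 + 7847 = 9875

$9,875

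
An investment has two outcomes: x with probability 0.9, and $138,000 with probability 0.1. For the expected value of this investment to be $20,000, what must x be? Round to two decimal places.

x = $6,888.89

0.9·x + 0.1·138000 = 20000
0.9·x = 20000 − 13800 = 6200
x = 6200 / 0.9 = 6888.8889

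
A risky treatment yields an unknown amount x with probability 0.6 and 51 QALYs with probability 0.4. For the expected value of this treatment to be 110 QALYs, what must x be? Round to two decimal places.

x = 149.33 QALYs

0.6·x + 0.4·51 = 110
0.6·x = 110 − 20.4 = 89.6
x = 89.6 / 0.6 = 149.3333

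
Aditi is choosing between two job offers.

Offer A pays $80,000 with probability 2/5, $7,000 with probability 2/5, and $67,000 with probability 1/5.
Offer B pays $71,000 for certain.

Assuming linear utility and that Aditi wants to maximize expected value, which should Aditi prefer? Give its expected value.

Offer A = 2/5 × 80000 + 2/5 × 7000 + 1/5 × 67000 = 32000 + 2800 + 13400 = 48200
Offer B: 71000 (certain)

Offer B ($71,000)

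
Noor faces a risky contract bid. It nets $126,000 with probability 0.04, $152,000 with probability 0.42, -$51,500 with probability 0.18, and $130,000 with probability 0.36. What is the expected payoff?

EV = 0.04 × 126000 + 0.42 × 152000 + 0.18 × (-51500) + 0.36 × 130000 = 5040 + 63840 − 9270 + 46800 = 106410

$106,410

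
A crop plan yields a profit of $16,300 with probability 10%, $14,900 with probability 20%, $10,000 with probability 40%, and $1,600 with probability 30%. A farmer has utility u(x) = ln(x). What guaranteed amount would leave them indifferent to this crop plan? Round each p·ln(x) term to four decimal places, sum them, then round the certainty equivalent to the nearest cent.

$6,562.32

E[u] = 0.1·ln(16300) + 0.2·ln(14900) + 0.4·ln(10000) + 0.3·ln(1600) = 0.9699 + 1.9218 + 3.6841 + 2.2133 = 8.7891
CE = e^8.7891 ≈ 6562.32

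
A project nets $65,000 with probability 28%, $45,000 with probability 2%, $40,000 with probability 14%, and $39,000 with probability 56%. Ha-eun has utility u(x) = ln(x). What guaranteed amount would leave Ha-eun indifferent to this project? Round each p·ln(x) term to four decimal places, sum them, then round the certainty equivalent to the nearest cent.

$45,283.59

E[u] = 0.28·ln(65000) + 0.02·ln(45000) + 0.14·ln(40000) + 0.56·ln(39000) = 3.1030 + 0.2143 + 1.4835 + 5.9199 = 10.7207
CE = e^10.7207 ≈ 45283.59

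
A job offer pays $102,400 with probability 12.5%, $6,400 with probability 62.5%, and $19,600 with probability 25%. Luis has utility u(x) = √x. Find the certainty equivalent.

$15,625

E[u] = 0.125·√102400 + 0.625·√6400 + 0.25·√19600 = 0.125·320 + 0.625·80 + 0.25·140 = 125
CE = (125)² = 15625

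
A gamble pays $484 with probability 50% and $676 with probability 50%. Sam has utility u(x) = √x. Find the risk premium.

$4

E[u] = 0.5·√484 + 0.5·√676 = 0.5·22 + 0.5·26 = 24
CE = (24)² = 576
Risk premium = EV − CE = 580 − 576 = 4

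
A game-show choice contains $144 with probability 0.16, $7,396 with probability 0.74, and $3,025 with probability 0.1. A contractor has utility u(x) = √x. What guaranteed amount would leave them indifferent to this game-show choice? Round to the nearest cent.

E[u] = 0.16·√144 + 0.74·√7396 + 0.1·√3025 = 0.16·12 + 0.74·86 + 0.1·55 = 71.06
CE = (71.06)² = 5049.5236

$5,049.52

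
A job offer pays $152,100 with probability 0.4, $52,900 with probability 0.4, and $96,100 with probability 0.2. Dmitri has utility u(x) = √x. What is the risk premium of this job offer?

E[u] = 0.4·√152100 + 0.4·√52900 + 0.2·√96100 = 0.4·390 + 0.4·230 + 0.2·310 = 310
CE = (310)² = 96100
Risk premium = EV − CE = 101220 − 96100 = 5120

$5,120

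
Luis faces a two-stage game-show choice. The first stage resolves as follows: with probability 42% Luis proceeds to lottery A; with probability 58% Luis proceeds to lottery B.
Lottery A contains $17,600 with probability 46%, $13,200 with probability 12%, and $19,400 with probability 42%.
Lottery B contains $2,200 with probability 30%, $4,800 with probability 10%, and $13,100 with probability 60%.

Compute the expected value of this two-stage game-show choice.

$12,707.76

EV(A) = 0.46 × 17600 + 0.12 × 13200 + 0.42 × 19400 = 8096 + 1584 + 8148 = 17828
EV(B) = 0.3 × 2200 + 0.1 × 4800 + 0.6 × 13100 = 660 + 480 + 7860 = 9000
Overall = 0.42 × 17828 + 0.58 × 9000 = 7487.76 + 5220 = 12707.76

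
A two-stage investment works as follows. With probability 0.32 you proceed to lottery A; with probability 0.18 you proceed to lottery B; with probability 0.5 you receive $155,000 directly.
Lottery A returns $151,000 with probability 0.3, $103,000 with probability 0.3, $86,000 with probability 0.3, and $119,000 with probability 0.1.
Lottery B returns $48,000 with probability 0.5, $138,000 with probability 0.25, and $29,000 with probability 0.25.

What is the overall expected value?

$125,783

EV(A) = 0.3 × 151000 + 0.3 × 103000 + 0.3 × 86000 + 0.1 × 119000 = 45300 + 30900 + 25800 + 11900 = 113900
EV(B) = 0.5 × 48000 + 0.25 × 138000 + 0.25 × 29000 = 24000 + 34500 + 7250 = 65750
Branch C: 155000 (certain)
Overall = 0.32 × 113900 + 0.18 × 65750 + 0.5 × 155000 = 36448 + 11835 + 77500 = 125783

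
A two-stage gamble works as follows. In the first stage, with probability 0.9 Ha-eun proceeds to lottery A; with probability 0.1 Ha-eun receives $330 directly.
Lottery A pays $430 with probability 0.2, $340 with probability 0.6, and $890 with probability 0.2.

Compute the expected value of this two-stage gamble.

EV(A) = 0.2 × 430 + 0.6 × 340 + 0.2 × 890 = 86 + 204 + 178 = 468
Branch B: 330 (certain)
Overall = 0.9 × 468 + 0.1 × 330 = 421.2 + 33 = 454.2

$454.20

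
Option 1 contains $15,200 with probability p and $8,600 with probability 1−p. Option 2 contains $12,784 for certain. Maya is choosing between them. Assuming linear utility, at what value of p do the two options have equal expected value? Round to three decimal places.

p = 0.634

p·15200 + (1−p)·8600 = 12784
6600p + 8600 = 12784
p = (12784 − 8600) / 6600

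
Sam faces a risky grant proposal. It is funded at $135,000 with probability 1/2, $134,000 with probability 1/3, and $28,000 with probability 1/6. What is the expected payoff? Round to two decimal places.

EV = 1/2 × 135000 + 1/3 × 134000 + 1/6 × 28000 = 67500 + 44666.6667 + 4666.6667 = 116833.3333

$116,833.33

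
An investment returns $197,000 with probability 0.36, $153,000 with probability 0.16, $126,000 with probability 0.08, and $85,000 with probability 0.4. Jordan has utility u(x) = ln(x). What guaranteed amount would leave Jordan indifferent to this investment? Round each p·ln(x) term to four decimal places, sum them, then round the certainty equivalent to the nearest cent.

E[u] = 0.36·ln(197000) + 0.16·ln(153000) + 0.08·ln(126000) + 0.4·ln(85000) = 4.3887 + 1.9101 + 0.9395 + 4.5402 = 11.7785
CE = e^11.7785 ≈ 130418.01

$130,418.01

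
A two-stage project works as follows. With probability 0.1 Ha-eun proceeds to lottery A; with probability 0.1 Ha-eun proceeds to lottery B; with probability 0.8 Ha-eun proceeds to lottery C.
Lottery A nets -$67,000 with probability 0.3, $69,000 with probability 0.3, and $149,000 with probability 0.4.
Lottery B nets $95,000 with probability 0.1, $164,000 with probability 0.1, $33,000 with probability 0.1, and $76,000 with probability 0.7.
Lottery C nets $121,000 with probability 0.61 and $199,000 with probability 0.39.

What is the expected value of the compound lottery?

EV(A) = 0.3 × (-67000) + 0.3 × 69000 + 0.4 × 149000 = -20100 + 20700 + 59600 = 60200
EV(B) = 0.1 × 95000 + 0.1 × 164000 + 0.1 × 33000 + 0.7 × 76000 = 9500 + 16400 + 3300 + 53200 = 82400
EV(C) = 0.61 × 121000 + 0.39 × 199000 = 73810 + 77610 = 151420
Overall = 0.1 × 60200 + 0.1 × 82400 + 0.8 × 151420 = 6020 + 8240 + 121136 = 135396

$135,396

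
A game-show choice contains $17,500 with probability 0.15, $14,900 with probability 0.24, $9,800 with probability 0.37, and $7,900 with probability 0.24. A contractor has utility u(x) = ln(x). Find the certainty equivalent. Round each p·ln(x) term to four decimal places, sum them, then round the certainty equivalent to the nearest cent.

E[u] = 0.15·ln(17500) + 0.24·ln(14900) + 0.37·ln(9800) + 0.24·ln(7900) = 1.4655 + 2.3062 + 3.4004 + 2.1539 = 9.3260
CE = e^9.3260 ≈ 11226.14

$11,226.14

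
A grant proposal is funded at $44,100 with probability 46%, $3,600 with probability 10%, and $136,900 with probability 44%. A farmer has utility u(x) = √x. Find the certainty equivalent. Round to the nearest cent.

$70,437.16

E[u] = 0.46·√44100 + 0.1·√3600 + 0.44·√136900 = 0.46·210 + 0.1·60 + 0.44·370 = 265.4
CE = (265.4)² = 70437.16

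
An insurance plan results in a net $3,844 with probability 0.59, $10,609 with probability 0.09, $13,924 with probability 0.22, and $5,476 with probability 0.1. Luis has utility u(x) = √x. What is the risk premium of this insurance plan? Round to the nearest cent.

$559.43

E[u] = 0.59·√3844 + 0.09·√10609 + 0.22·√13924 + 0.1·√5476 = 0.59·62 + 0.09·103 + 0.22·118 + 0.1·74 = 79.21
CE = (79.21)² = 6274.2241
Risk premium = EV − CE = 6833.65 − 6274.2241 = 559.4259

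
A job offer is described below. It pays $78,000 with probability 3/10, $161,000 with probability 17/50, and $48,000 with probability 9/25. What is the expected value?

$95,420

EV = 3/10 × 78000 + 17/50 × 161000 + 9/25 × 48000 = 23400 + 54740 + 17280 = 95420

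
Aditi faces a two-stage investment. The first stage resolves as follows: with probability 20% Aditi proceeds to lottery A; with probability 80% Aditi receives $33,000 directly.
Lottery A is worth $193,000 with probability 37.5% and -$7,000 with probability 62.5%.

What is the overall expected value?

EV(A) = 0.375 × 193000 + 0.625 × (-7000) = 72375 − 4375 = 68000
Branch B: 33000 (certain)
Overall = 0.2 × 68000 + 0.8 × 33000 = 13600 + 26400 = 40000

$40,000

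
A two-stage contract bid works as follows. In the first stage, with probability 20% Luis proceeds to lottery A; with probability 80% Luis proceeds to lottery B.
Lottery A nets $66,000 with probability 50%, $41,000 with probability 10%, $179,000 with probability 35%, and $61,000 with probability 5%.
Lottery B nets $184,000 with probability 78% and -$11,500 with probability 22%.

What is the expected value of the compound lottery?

EV(A) = 0.5 × 66000 + 0.1 × 41000 + 0.35 × 179000 + 0.05 × 61000 = 33000 + 4100 + 62650 + 3050 = 102800
EV(B) = 0.78 × 184000 + 0.22 × (-11500) = 143520 − 2530 = 140990
Overall = 0.2 × 102800 + 0.8 × 140990 = 20560 + 112792 = 133352

$133,352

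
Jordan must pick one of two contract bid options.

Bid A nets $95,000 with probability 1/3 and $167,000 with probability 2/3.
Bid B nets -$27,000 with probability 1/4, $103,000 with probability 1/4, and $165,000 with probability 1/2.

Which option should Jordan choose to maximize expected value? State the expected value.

Bid A = 1/3 × 95000 + 2/3 × 167000 = 31666.6667 + 111333.3333 = 143000
Bid B = 1/4 × (-27000) + 1/4 × 103000 + 1/2 × 165000 = -6750 + 25750 + 82500 = 101500

Bid A ($143,000)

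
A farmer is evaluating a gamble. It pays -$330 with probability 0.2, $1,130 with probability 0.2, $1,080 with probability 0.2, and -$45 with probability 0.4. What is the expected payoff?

$358

EV = 0.2 × (-330) + 0.2 × 1130 + 0.2 × 1080 + 0.4 × (-45) = -66 + 226 + 216 − 18 = 358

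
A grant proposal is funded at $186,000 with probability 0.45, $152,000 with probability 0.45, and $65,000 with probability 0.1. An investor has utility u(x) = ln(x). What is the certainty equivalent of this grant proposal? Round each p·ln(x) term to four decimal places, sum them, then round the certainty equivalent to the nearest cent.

E[u] = 0.45·ln(186000) + 0.45·ln(152000) + 0.1·ln(65000) = 5.4601 + 5.3692 + 1.1082 = 11.9375
CE = e^11.9375 ≈ 152893.98

$152,893.98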